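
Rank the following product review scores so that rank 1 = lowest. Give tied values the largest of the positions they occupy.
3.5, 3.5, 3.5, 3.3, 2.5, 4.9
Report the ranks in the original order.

5, 5, 5, 2, 1, 6

Sorted (ascending): 2.5, 3.3, 3.5, 3.5, 3.5, 4.9
The 3 values of 3.5 occupy positions 3–5 → each gets rank 5.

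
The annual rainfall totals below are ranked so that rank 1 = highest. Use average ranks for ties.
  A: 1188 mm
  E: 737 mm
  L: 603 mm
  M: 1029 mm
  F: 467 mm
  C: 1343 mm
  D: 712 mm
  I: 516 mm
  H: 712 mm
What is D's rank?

Sorted (descending): 1343, 1188, 1029, 737, 712, 712, 603, 516, 467
The 2 values of 712 occupy positions 5–6 → average rank (5+6)/2 = 5.5.
D has value 712 mm → rank 5.5.

5.5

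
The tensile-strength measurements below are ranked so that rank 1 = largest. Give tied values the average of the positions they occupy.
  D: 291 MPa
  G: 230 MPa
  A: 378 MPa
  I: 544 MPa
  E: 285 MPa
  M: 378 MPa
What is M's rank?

2.5

Sorted (descending): 544, 378, 378, 291, 285, 230
The 2 values of 378 occupy positions 2–3 → average rank (2+3)/2 = 2.5.
M has value 378 MPa → rank 2.5.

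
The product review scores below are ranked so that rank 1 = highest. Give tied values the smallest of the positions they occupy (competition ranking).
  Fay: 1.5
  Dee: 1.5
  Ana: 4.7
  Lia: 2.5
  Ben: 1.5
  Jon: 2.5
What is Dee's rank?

Sorted (descending): 4.7, 2.5, 2.5, 1.5, 1.5, 1.5
The 2 values of 2.5 occupy positions 2–3 → each gets rank 2.
The 3 values of 1.5 occupy positions 4–6 → each gets rank 4.
Dee has value 1.5 → rank 4.

4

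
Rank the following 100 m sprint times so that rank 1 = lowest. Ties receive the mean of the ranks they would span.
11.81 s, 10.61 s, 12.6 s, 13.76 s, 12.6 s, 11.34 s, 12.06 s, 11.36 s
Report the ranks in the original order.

4, 1, 6.5, 8, 6.5, 2, 5, 3

Sorted (ascending): 10.61, 11.34, 11.36, 11.81, 12.06, 12.6, 12.6, 13.76
The 2 values of 12.6 occupy positions 6–7 → average rank (6+7)/2 = 6.5.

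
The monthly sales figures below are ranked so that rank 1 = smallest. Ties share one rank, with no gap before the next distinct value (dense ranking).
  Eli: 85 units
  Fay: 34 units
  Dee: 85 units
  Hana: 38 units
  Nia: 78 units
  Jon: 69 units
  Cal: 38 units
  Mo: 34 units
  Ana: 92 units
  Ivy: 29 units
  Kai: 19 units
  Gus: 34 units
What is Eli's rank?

7

Sorted (ascending): 19, 29, 34, 34, 34, 38, 38, 69, 78, 85, 85, 92
The 3 values of 34 share dense rank 3.
The 2 values of 38 share dense rank 4.
The 2 values of 85 share dense rank 7.
Remaining distinct values take the next consecutive integers.
Eli has value 85 units → rank 7.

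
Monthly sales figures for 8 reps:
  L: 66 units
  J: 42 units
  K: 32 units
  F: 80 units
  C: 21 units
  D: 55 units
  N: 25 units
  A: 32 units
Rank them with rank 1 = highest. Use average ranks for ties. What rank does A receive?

5.5

Sorted (descending): 80, 66, 55, 42, 32, 32, 25, 21
The 2 values of 32 occupy positions 5–6 → average rank (5+6)/2 = 5.5.
A has value 32 units → rank 5.5.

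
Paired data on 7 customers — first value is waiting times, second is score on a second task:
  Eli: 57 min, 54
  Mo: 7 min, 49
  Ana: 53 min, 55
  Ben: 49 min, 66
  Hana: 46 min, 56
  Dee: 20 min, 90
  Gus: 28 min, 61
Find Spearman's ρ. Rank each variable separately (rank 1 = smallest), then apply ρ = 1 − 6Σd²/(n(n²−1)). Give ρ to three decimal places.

Ranks of variable 1: 7, 1, 6, 5, 4, 2, 3
Ranks of variable 2: 2, 1, 3, 6, 4, 7, 5
d = r₁ − r₂: 5, 0, 3, -1, 0, -5, -2
d²: 25, 0, 9, 1, 0, 25, 4; Σd² = 64
ρ = 1 − 6·64/(7·48) = 1 − 384/336 = -0.143

-0.143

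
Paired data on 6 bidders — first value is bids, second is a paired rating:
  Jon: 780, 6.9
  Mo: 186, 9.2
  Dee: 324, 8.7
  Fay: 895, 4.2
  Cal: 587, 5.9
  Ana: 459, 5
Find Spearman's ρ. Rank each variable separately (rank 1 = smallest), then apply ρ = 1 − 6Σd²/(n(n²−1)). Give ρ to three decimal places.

-0.771

Ranks of variable 1: 5, 1, 2, 6, 4, 3
Ranks of variable 2: 4, 6, 5, 1, 3, 2
d = r₁ − r₂: 1, -5, -3, 5, 1, 1
d²: 1, 25, 9, 25, 1, 1; Σd² = 62
ρ = 1 − 6·62/(6·35) = 1 − 372/210 = -0.771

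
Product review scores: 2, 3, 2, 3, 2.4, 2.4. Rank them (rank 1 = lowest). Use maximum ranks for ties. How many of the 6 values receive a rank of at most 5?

4

Sorted (ascending): 2, 2, 2.4, 2.4, 3, 3
The 2 values of 2 occupy positions 1–2 → each gets rank 2.
The 2 values of 2.4 occupy positions 3–4 → each gets rank 4.
The 2 values of 3 occupy positions 5–6 → each gets rank 6.
Ranks ≤ 5: {2, 2, 4, 4} → 4 values.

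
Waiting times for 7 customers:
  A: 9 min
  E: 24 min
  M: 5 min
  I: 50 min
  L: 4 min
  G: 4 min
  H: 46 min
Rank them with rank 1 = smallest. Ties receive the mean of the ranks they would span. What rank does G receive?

1.5

Sorted (ascending): 4, 4, 5, 9, 24, 46, 50
The 2 values of 4 occupy positions 1–2 → average rank (1+2)/2 = 1.5.
G has value 4 min → rank 1.5.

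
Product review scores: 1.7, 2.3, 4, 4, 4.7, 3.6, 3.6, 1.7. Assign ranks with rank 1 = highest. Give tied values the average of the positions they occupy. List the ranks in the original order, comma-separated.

7.5, 6, 2.5, 2.5, 1, 4.5, 4.5, 7.5

Sorted (descending): 4.7, 4, 4, 3.6, 3.6, 2.3, 1.7, 1.7
The 2 values of 4 occupy positions 2–3 → average rank (2+3)/2 = 2.5.
The 2 values of 3.6 occupy positions 4–5 → average rank (4+5)/2 = 4.5.
The 2 values of 1.7 occupy positions 7–8 → average rank (7+8)/2 = 7.5.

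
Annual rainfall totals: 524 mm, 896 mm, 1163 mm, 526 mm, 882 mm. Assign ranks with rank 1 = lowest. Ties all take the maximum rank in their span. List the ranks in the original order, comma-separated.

Sorted (ascending): 524, 526, 882, 896, 1163
No ties — each value takes its position as its rank.

1, 4, 5, 2, 3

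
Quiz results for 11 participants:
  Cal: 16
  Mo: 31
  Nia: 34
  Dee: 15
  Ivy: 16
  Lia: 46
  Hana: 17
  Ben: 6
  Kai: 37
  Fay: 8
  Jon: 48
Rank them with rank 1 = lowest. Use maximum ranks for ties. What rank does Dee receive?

3

Sorted (ascending): 6, 8, 15, 16, 16, 17, 31, 34, 37, 46, 48
The 2 values of 16 occupy positions 4–5 → each gets rank 5.
Dee has value 15 → rank 3.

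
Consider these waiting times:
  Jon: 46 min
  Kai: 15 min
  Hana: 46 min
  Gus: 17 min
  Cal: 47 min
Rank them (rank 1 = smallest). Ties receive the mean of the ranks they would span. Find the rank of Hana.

3.5

Sorted (ascending): 15, 17, 46, 46, 47
The 2 values of 46 occupy positions 3–4 → average rank (3+4)/2 = 3.5.
Hana has value 46 min → rank 3.5.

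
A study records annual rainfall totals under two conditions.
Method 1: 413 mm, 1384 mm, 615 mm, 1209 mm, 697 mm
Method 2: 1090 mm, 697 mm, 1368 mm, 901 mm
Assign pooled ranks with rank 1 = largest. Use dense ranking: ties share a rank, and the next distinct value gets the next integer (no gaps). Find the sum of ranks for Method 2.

17

Sorted (descending): 1384, 1368, 1209, 1090, 901, 697, 697, 615, 413
The 2 values of 697 share dense rank 6.
Remaining distinct values take the next consecutive integers.
Method 2 values → pooled ranks: 1090→4, 697→6, 1368→2, 901→5
Rank sum = 4 + 6 + 2 + 5 = 17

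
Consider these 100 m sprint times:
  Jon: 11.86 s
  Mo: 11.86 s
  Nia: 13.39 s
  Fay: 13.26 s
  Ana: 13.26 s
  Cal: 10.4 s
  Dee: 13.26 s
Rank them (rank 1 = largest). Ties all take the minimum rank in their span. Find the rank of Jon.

5

Sorted (descending): 13.39, 13.26, 13.26, 13.26, 11.86, 11.86, 10.4
The 3 values of 13.26 occupy positions 2–4 → each gets rank 2.
The 2 values of 11.86 occupy positions 5–6 → each gets rank 5.
Jon has value 11.86 s → rank 5.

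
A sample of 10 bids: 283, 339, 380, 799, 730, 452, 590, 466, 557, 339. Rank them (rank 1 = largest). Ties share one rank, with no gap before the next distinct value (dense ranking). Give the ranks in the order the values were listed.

9, 8, 7, 1, 2, 6, 3, 5, 4, 8

Sorted (descending): 799, 730, 590, 557, 466, 452, 380, 339, 339, 283
The 2 values of 339 share dense rank 8.
Remaining distinct values take the next consecutive integers.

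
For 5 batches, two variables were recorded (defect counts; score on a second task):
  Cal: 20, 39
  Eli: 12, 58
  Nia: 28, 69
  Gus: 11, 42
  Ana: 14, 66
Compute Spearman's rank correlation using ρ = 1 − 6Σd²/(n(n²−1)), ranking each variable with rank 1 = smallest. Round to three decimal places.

Ranks of variable 1: 4, 2, 5, 1, 3
Ranks of variable 2: 1, 3, 5, 2, 4
d = r₁ − r₂: 3, -1, 0, -1, -1
d²: 9, 1, 0, 1, 1; Σd² = 12
ρ = 1 − 6·12/(5·24) = 1 − 72/120 = 0.400

0.400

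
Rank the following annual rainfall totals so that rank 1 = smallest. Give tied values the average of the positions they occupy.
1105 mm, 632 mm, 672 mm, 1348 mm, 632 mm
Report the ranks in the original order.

Sorted (ascending): 632, 632, 672, 1105, 1348
The 2 values of 632 occupy positions 1–2 → average rank (1+2)/2 = 1.5.

4, 1.5, 3, 5, 1.5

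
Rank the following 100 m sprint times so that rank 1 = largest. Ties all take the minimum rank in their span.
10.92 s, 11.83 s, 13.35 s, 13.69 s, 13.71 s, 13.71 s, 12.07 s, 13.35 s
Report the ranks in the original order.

8, 7, 4, 3, 1, 1, 6, 4

Sorted (descending): 13.71, 13.71, 13.69, 13.35, 13.35, 12.07, 11.83, 10.92
The 2 values of 13.71 occupy positions 1–2 → each gets rank 1.
The 2 values of 13.35 occupy positions 4–5 → each gets rank 4.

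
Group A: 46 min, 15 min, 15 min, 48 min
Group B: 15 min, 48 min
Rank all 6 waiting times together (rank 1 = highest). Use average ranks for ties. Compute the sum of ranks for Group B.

Sorted (descending): 48, 48, 46, 15, 15, 15
The 2 values of 48 occupy positions 1–2 → average rank (1+2)/2 = 1.5.
The 3 values of 15 occupy positions 4–6 → average rank 5.
Group B values → pooled ranks: 15→5, 48→1.5
Rank sum = 5 + 1.5 = 6.5

6.5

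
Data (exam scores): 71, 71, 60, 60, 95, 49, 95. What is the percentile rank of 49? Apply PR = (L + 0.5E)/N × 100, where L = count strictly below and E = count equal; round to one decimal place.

N = 7.
Strictly below 49: 0. Equal to 49: 1.
PR = (0 + 0.5·1)/7 × 100 = 7.1

7.1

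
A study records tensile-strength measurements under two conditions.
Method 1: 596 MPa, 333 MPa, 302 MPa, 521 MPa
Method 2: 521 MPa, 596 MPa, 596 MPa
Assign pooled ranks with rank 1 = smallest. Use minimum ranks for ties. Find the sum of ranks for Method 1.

Sorted (ascending): 302, 333, 521, 521, 596, 596, 596
The 2 values of 521 occupy positions 3–4 → each gets rank 3.
The 3 values of 596 occupy positions 5–7 → each gets rank 5.
Method 1 values → pooled ranks: 596→5, 333→2, 302→1, 521→3
Rank sum = 5 + 2 + 1 + 3 = 11

11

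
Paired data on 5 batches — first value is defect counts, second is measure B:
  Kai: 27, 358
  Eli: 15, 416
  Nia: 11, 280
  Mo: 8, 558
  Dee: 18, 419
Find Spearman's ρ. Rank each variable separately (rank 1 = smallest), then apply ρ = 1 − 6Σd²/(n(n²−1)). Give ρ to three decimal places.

Ranks of variable 1: 5, 3, 2, 1, 4
Ranks of variable 2: 2, 3, 1, 5, 4
d = r₁ − r₂: 3, 0, 1, -4, 0
d²: 9, 0, 1, 16, 0; Σd² = 26
ρ = 1 − 6·26/(5·24) = 1 − 156/120 = -0.300

-0.300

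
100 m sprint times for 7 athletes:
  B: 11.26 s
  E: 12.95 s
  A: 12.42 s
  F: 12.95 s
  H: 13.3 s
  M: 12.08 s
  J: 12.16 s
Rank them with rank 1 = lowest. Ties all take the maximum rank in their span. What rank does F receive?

6

Sorted (ascending): 11.26, 12.08, 12.16, 12.42, 12.95, 12.95, 13.3
The 2 values of 12.95 occupy positions 5–6 → each gets rank 6.
F has value 12.95 s → rank 6.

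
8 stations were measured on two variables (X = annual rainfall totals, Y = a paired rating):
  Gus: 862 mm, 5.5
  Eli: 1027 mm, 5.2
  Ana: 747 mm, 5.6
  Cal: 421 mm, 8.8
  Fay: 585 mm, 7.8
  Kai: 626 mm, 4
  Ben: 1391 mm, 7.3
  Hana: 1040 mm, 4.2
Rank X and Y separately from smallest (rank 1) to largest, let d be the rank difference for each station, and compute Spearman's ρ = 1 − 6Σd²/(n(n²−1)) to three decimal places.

-0.405

Ranks of variable 1: 5, 6, 4, 1, 2, 3, 8, 7
Ranks of variable 2: 4, 3, 5, 8, 7, 1, 6, 2
d = r₁ − r₂: 1, 3, -1, -7, -5, 2, 2, 5
d²: 1, 9, 1, 49, 25, 4, 4, 25; Σd² = 118
ρ = 1 − 6·118/(8·63) = 1 − 708/504 = -0.405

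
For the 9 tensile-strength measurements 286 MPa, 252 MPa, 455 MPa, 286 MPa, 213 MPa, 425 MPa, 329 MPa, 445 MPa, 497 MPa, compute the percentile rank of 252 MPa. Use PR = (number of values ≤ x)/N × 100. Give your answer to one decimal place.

22.2

N = 9.
Strictly below 252: 1. Equal to 252: 1.
PR = 2/9 × 100 = 22.2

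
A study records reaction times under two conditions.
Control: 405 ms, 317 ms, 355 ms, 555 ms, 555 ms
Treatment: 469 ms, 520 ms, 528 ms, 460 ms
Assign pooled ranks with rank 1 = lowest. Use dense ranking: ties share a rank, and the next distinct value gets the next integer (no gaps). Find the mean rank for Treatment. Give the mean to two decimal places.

5.50

Sorted (ascending): 317, 355, 405, 460, 469, 520, 528, 555, 555
The 2 values of 555 share dense rank 8.
Remaining distinct values take the next consecutive integers.
Treatment values → pooled ranks: 469→5, 520→6, 528→7, 460→4
Mean rank = (5 + 6 + 7 + 4) / 4 = 5.50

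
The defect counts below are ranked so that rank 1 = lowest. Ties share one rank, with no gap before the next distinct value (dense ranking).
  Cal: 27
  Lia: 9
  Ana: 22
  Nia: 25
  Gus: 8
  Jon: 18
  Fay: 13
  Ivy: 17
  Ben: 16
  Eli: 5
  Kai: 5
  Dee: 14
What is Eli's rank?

1

Sorted (ascending): 5, 5, 8, 9, 13, 14, 16, 17, 18, 22, 25, 27
The 2 values of 5 share dense rank 1.
Remaining distinct values take the next consecutive integers.
Eli has value 5 → rank 1.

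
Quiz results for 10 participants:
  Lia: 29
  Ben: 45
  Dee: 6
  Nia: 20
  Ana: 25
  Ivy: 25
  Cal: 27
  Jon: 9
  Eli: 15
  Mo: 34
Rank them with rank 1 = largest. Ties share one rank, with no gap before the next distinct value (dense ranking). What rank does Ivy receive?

5

Sorted (descending): 45, 34, 29, 27, 25, 25, 20, 15, 9, 6
The 2 values of 25 share dense rank 5.
Remaining distinct values take the next consecutive integers.
Ivy has value 25 → rank 5.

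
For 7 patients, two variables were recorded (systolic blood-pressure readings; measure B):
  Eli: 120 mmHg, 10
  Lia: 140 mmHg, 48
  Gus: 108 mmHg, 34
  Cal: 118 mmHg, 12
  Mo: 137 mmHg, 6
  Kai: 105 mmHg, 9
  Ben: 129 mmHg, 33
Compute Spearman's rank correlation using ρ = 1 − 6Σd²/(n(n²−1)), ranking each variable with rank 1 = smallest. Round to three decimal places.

0.214

Ranks of variable 1: 4, 7, 2, 3, 6, 1, 5
Ranks of variable 2: 3, 7, 6, 4, 1, 2, 5
d = r₁ − r₂: 1, 0, -4, -1, 5, -1, 0
d²: 1, 0, 16, 1, 25, 1, 0; Σd² = 44
ρ = 1 − 6·44/(7·48) = 1 − 264/336 = 0.214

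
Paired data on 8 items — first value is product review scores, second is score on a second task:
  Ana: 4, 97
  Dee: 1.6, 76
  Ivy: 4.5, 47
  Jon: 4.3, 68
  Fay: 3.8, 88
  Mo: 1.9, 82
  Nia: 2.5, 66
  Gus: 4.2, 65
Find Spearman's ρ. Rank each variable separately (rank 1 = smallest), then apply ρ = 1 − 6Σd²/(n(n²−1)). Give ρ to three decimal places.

Ranks of variable 1: 5, 1, 8, 7, 4, 2, 3, 6
Ranks of variable 2: 8, 5, 1, 4, 7, 6, 3, 2
d = r₁ − r₂: -3, -4, 7, 3, -3, -4, 0, 4
d²: 9, 16, 49, 9, 9, 16, 0, 16; Σd² = 124
ρ = 1 − 6·124/(8·63) = 1 − 744/504 = -0.476

-0.476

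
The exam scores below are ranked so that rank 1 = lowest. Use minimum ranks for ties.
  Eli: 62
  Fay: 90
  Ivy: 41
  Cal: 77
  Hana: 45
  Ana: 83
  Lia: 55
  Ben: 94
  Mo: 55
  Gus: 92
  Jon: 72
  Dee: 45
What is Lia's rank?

Sorted (ascending): 41, 45, 45, 55, 55, 62, 72, 77, 83, 90, 92, 94
The 2 values of 45 occupy positions 2–3 → each gets rank 2.
The 2 values of 55 occupy positions 4–5 → each gets rank 4.
Lia has value 55 → rank 4.

4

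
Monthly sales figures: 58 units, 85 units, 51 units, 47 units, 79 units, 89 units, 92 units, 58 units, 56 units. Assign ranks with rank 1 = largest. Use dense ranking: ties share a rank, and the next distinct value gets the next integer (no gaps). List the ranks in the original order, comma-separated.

Sorted (descending): 92, 89, 85, 79, 58, 58, 56, 51, 47
The 2 values of 58 share dense rank 5.
Remaining distinct values take the next consecutive integers.

5, 3, 7, 8, 4, 2, 1, 5, 6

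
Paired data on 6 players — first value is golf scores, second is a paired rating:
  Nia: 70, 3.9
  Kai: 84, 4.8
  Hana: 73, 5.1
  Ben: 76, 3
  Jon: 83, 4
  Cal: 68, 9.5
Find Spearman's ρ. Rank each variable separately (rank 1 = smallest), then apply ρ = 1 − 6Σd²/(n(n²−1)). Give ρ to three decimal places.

Ranks of variable 1: 2, 6, 3, 4, 5, 1
Ranks of variable 2: 2, 4, 5, 1, 3, 6
d = r₁ − r₂: 0, 2, -2, 3, 2, -5
d²: 0, 4, 4, 9, 4, 25; Σd² = 46
ρ = 1 − 6·46/(6·35) = 1 − 276/210 = -0.314

-0.314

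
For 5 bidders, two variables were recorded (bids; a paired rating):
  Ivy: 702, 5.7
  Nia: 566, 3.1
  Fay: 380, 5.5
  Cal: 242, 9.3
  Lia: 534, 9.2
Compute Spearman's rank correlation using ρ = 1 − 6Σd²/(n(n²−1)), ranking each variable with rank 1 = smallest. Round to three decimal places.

Ranks of variable 1: 5, 4, 2, 1, 3
Ranks of variable 2: 3, 1, 2, 5, 4
d = r₁ − r₂: 2, 3, 0, -4, -1
d²: 4, 9, 0, 16, 1; Σd² = 30
ρ = 1 − 6·30/(5·24) = 1 − 180/120 = -0.500

-0.500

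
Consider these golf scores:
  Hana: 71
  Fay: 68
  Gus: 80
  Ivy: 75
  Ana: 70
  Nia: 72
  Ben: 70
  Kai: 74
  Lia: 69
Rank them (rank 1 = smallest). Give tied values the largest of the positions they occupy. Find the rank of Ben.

4

Sorted (ascending): 68, 69, 70, 70, 71, 72, 74, 75, 80
The 2 values of 70 occupy positions 3–4 → each gets rank 4.
Ben has value 70 → rank 4.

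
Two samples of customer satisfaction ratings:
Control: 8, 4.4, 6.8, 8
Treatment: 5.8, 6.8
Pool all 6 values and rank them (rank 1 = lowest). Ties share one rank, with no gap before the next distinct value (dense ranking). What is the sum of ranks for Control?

12

Sorted (ascending): 4.4, 5.8, 6.8, 6.8, 8, 8
The 2 values of 6.8 share dense rank 3.
The 2 values of 8 share dense rank 4.
Remaining distinct values take the next consecutive integers.
Control values → pooled ranks: 8→4, 4.4→1, 6.8→3, 8→4
Rank sum = 4 + 1 + 3 + 4 = 12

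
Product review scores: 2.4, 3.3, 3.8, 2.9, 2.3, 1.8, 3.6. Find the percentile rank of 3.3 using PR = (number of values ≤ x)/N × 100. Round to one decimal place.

N = 7.
Strictly below 3.3: 4. Equal to 3.3: 1.
PR = 5/7 × 100 = 71.4

71.4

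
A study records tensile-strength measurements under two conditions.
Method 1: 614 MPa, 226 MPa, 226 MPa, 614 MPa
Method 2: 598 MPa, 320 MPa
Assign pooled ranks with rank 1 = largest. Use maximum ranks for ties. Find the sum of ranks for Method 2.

Sorted (descending): 614, 614, 598, 320, 226, 226
The 2 values of 614 occupy positions 1–2 → each gets rank 2.
The 2 values of 226 occupy positions 5–6 → each gets rank 6.
Method 2 values → pooled ranks: 598→3, 320→4
Rank sum = 3 + 4 = 7

7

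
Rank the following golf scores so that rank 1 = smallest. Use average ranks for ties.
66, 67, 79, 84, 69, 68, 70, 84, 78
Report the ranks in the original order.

Sorted (ascending): 66, 67, 68, 69, 70, 78, 79, 84, 84
The 2 values of 84 occupy positions 8–9 → average rank (8+9)/2 = 8.5.

1, 2, 7, 8.5, 4, 3, 5, 8.5, 6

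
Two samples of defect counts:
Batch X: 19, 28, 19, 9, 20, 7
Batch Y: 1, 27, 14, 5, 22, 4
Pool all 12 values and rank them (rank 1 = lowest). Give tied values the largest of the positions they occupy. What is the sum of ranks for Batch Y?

33

Sorted (ascending): 1, 4, 5, 7, 9, 14, 19, 19, 20, 22, 27, 28
The 2 values of 19 occupy positions 7–8 → each gets rank 8.
Batch Y values → pooled ranks: 1→1, 27→11, 14→6, 5→3, 22→10, 4→2
Rank sum = 1 + 11 + 6 + 3 + 10 + 2 = 33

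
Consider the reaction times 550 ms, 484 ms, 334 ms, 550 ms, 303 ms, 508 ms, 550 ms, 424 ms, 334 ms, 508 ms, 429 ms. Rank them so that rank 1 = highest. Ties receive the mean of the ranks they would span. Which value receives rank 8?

424

Sorted (descending): 550, 550, 550, 508, 508, 484, 429, 424, 334, 334, 303
The 3 values of 550 occupy positions 1–3 → average rank 2.
The 2 values of 508 occupy positions 4–5 → average rank (4+5)/2 = 4.5.
The 2 values of 334 occupy positions 9–10 → average rank (9+10)/2 = 9.5.
Rank 8 → value 424.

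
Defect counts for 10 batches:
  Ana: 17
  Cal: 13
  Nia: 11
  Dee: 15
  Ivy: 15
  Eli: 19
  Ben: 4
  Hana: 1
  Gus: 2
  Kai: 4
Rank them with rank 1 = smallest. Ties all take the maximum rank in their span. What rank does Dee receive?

Sorted (ascending): 1, 2, 4, 4, 11, 13, 15, 15, 17, 19
The 2 values of 4 occupy positions 3–4 → each gets rank 4.
The 2 values of 15 occupy positions 7–8 → each gets rank 8.
Dee has value 15 → rank 8.

8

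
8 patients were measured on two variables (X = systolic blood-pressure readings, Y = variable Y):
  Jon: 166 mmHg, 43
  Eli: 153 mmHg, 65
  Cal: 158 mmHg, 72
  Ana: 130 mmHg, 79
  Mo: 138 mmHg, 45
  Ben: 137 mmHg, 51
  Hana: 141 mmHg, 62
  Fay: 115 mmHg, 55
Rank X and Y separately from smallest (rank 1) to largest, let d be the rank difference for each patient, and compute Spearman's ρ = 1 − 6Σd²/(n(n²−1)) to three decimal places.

-0.167

Ranks of variable 1: 8, 6, 7, 2, 4, 3, 5, 1
Ranks of variable 2: 1, 6, 7, 8, 2, 3, 5, 4
d = r₁ − r₂: 7, 0, 0, -6, 2, 0, 0, -3
d²: 49, 0, 0, 36, 4, 0, 0, 9; Σd² = 98
ρ = 1 − 6·98/(8·63) = 1 − 588/504 = -0.167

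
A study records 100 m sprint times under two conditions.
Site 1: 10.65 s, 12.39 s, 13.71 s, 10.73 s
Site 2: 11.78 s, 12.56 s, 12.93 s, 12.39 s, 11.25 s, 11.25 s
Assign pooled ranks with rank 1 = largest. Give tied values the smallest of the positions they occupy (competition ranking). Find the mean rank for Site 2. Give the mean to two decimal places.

Sorted (descending): 13.71, 12.93, 12.56, 12.39, 12.39, 11.78, 11.25, 11.25, 10.73, 10.65
The 2 values of 12.39 occupy positions 4–5 → each gets rank 4.
The 2 values of 11.25 occupy positions 7–8 → each gets rank 7.
Site 2 values → pooled ranks: 11.78→6, 12.56→3, 12.93→2, 12.39→4, 11.25→7, 11.25→7
Mean rank = (6 + 3 + 2 + 4 + 7 + 7) / 6 = 4.83

4.83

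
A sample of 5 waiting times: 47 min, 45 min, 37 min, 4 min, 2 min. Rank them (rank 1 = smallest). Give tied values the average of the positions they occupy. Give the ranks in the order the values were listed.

Sorted (ascending): 2, 4, 37, 45, 47
No ties — each value takes its position as its rank.

5, 4, 3, 2, 1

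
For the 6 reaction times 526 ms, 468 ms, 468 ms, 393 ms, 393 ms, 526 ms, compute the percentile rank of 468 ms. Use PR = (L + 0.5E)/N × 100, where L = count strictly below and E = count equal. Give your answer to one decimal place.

50.0

N = 6.
Strictly below 468: 2. Equal to 468: 2.
PR = (2 + 0.5·2)/6 × 100 = 50.0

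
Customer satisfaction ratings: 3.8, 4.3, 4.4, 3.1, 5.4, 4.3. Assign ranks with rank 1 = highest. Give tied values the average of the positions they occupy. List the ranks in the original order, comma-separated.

5, 3.5, 2, 6, 1, 3.5

Sorted (descending): 5.4, 4.4, 4.3, 4.3, 3.8, 3.1
The 2 values of 4.3 occupy positions 3–4 → average rank (3+4)/2 = 3.5.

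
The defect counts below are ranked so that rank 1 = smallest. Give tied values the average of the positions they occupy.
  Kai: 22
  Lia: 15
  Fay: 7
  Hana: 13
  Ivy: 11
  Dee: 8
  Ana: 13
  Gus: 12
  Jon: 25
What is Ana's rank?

Sorted (ascending): 7, 8, 11, 12, 13, 13, 15, 22, 25
The 2 values of 13 occupy positions 5–6 → average rank (5+6)/2 = 5.5.
Ana has value 13 → rank 5.5.

5.5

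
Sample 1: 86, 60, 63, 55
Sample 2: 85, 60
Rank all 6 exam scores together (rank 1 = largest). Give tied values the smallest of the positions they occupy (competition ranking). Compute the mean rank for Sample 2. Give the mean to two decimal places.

Sorted (descending): 86, 85, 63, 60, 60, 55
The 2 values of 60 occupy positions 4–5 → each gets rank 4.
Sample 2 values → pooled ranks: 85→2, 60→4
Mean rank = (2 + 4) / 2 = 3.00

3.00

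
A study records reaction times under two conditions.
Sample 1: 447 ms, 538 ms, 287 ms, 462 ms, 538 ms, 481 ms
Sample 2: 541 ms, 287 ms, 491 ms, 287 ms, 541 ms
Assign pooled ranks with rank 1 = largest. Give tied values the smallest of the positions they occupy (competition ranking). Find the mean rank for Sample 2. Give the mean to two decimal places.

5.00

Sorted (descending): 541, 541, 538, 538, 491, 481, 462, 447, 287, 287, 287
The 2 values of 541 occupy positions 1–2 → each gets rank 1.
The 2 values of 538 occupy positions 3–4 → each gets rank 3.
The 3 values of 287 occupy positions 9–11 → each gets rank 9.
Sample 2 values → pooled ranks: 541→1, 287→9, 491→5, 287→9, 541→1
Mean rank = (1 + 9 + 5 + 9 + 1) / 5 = 5.00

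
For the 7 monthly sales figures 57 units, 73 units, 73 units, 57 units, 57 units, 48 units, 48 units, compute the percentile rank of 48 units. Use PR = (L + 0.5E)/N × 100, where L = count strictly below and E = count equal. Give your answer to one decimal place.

14.3

N = 7.
Strictly below 48: 0. Equal to 48: 2.
PR = (0 + 0.5·2)/7 × 100 = 14.3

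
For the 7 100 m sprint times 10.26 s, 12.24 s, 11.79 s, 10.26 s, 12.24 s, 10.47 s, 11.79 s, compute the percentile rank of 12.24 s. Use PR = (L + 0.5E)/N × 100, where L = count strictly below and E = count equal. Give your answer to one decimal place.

85.7

N = 7.
Strictly below 12.24: 5. Equal to 12.24: 2.
PR = (5 + 0.5·2)/7 × 100 = 85.7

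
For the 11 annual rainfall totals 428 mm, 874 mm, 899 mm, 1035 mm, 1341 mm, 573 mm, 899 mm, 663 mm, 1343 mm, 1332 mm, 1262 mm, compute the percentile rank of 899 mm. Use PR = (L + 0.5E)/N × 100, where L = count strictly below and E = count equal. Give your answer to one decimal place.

45.5

N = 11.
Strictly below 899: 4. Equal to 899: 2.
PR = (4 + 0.5·2)/11 × 100 = 45.5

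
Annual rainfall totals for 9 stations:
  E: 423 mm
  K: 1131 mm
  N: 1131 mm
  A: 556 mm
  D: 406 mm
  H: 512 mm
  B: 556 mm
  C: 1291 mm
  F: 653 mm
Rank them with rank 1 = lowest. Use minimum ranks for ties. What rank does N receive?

7

Sorted (ascending): 406, 423, 512, 556, 556, 653, 1131, 1131, 1291
The 2 values of 556 occupy positions 4–5 → each gets rank 4.
The 2 values of 1131 occupy positions 7–8 → each gets rank 7.
N has value 1131 mm → rank 7.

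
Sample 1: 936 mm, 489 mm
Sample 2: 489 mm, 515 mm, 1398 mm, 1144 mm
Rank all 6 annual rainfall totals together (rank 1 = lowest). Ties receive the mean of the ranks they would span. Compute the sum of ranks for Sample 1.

Sorted (ascending): 489, 489, 515, 936, 1144, 1398
The 2 values of 489 occupy positions 1–2 → average rank (1+2)/2 = 1.5.
Sample 1 values → pooled ranks: 936→4, 489→1.5
Rank sum = 4 + 1.5 = 5.5

5.5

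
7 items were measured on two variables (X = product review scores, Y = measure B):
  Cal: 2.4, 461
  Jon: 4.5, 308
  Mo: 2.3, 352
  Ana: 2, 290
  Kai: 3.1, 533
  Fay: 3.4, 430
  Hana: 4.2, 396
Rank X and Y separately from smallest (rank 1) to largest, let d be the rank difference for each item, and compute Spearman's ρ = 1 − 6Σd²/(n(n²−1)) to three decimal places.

0.143

Ranks of variable 1: 3, 7, 2, 1, 4, 5, 6
Ranks of variable 2: 6, 2, 3, 1, 7, 5, 4
d = r₁ − r₂: -3, 5, -1, 0, -3, 0, 2
d²: 9, 25, 1, 0, 9, 0, 4; Σd² = 48
ρ = 1 − 6·48/(7·48) = 1 − 288/336 = 0.143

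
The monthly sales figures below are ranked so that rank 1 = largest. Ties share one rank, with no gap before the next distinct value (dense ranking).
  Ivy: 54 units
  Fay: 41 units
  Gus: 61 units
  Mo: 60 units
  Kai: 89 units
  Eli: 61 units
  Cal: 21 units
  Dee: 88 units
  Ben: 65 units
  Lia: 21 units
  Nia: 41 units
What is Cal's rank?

Sorted (descending): 89, 88, 65, 61, 61, 60, 54, 41, 41, 21, 21
The 2 values of 61 share dense rank 4.
The 2 values of 41 share dense rank 7.
The 2 values of 21 share dense rank 8.
Remaining distinct values take the next consecutive integers.
Cal has value 21 units → rank 8.

8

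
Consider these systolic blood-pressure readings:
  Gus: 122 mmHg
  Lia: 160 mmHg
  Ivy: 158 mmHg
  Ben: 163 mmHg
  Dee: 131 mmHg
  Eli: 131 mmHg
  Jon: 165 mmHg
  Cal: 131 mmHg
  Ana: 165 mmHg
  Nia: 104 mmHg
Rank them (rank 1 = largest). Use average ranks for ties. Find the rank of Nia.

10

Sorted (descending): 165, 165, 163, 160, 158, 131, 131, 131, 122, 104
The 2 values of 165 occupy positions 1–2 → average rank (1+2)/2 = 1.5.
The 3 values of 131 occupy positions 6–8 → average rank 7.
Nia has value 104 mmHg → rank 10.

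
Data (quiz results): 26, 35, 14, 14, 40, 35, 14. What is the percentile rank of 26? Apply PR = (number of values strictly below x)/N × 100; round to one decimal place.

42.9

N = 7.
Strictly below 26: 3. Equal to 26: 1.
PR = 3/7 × 100 = 42.9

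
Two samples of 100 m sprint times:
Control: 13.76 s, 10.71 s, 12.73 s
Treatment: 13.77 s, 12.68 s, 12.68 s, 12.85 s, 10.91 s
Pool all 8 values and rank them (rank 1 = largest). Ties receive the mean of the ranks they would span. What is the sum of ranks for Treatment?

22

Sorted (descending): 13.77, 13.76, 12.85, 12.73, 12.68, 12.68, 10.91, 10.71
The 2 values of 12.68 occupy positions 5–6 → average rank (5+6)/2 = 5.5.
Treatment values → pooled ranks: 13.77→1, 12.68→5.5, 12.68→5.5, 12.85→3, 10.91→7
Rank sum = 1 + 5.5 + 5.5 + 3 + 7 = 22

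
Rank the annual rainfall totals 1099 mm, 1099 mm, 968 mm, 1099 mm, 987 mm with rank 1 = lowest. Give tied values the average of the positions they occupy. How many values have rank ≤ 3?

2

Sorted (ascending): 968, 987, 1099, 1099, 1099
The 3 values of 1099 occupy positions 3–5 → average rank 4.
Ranks ≤ 3: {1, 2} → 2 values.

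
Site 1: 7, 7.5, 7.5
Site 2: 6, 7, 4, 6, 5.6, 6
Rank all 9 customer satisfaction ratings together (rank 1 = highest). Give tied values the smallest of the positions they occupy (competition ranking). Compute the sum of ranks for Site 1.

5

Sorted (descending): 7.5, 7.5, 7, 7, 6, 6, 6, 5.6, 4
The 2 values of 7.5 occupy positions 1–2 → each gets rank 1.
The 2 values of 7 occupy positions 3–4 → each gets rank 3.
The 3 values of 6 occupy positions 5–7 → each gets rank 5.
Site 1 values → pooled ranks: 7→3, 7.5→1, 7.5→1
Rank sum = 3 + 1 + 1 = 5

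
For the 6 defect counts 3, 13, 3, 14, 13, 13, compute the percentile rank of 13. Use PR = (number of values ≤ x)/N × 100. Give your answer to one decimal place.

83.3

N = 6.
Strictly below 13: 2. Equal to 13: 3.
PR = 5/6 × 100 = 83.3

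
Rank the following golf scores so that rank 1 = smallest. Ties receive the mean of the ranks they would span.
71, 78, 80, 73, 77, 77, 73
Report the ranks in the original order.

Sorted (ascending): 71, 73, 73, 77, 77, 78, 80
The 2 values of 73 occupy positions 2–3 → average rank (2+3)/2 = 2.5.
The 2 values of 77 occupy positions 4–5 → average rank (4+5)/2 = 4.5.

1, 6, 7, 2.5, 4.5, 4.5, 2.5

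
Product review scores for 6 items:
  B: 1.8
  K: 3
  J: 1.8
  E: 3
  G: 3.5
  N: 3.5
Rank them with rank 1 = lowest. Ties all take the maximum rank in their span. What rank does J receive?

Sorted (ascending): 1.8, 1.8, 3, 3, 3.5, 3.5
The 2 values of 1.8 occupy positions 1–2 → each gets rank 2.
The 2 values of 3 occupy positions 3–4 → each gets rank 4.
The 2 values of 3.5 occupy positions 5–6 → each gets rank 6.
J has value 1.8 → rank 2.

2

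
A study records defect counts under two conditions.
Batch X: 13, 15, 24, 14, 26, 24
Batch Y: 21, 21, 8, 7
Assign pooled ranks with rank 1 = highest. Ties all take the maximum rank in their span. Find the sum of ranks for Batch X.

28

Sorted (descending): 26, 24, 24, 21, 21, 15, 14, 13, 8, 7
The 2 values of 24 occupy positions 2–3 → each gets rank 3.
The 2 values of 21 occupy positions 4–5 → each gets rank 5.
Batch X values → pooled ranks: 13→8, 15→6, 24→3, 14→7, 26→1, 24→3
Rank sum = 8 + 6 + 3 + 7 + 1 + 3 = 28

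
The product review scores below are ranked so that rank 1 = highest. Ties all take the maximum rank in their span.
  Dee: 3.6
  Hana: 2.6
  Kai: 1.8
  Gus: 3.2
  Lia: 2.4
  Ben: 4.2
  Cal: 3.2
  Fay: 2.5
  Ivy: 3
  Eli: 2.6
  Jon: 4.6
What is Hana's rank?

8

Sorted (descending): 4.6, 4.2, 3.6, 3.2, 3.2, 3, 2.6, 2.6, 2.5, 2.4, 1.8
The 2 values of 3.2 occupy positions 4–5 → each gets rank 5.
The 2 values of 2.6 occupy positions 7–8 → each gets rank 8.
Hana has value 2.6 → rank 8.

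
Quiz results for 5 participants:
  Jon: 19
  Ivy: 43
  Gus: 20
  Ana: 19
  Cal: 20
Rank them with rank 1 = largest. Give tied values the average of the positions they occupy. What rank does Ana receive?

4.5

Sorted (descending): 43, 20, 20, 19, 19
The 2 values of 20 occupy positions 2–3 → average rank (2+3)/2 = 2.5.
The 2 values of 19 occupy positions 4–5 → average rank (4+5)/2 = 4.5.
Ana has value 19 → rank 4.5.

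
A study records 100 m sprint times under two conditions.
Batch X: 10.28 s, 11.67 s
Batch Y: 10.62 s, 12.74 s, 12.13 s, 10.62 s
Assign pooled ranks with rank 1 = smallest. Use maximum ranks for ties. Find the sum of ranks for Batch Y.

Sorted (ascending): 10.28, 10.62, 10.62, 11.67, 12.13, 12.74
The 2 values of 10.62 occupy positions 2–3 → each gets rank 3.
Batch Y values → pooled ranks: 10.62→3, 12.74→6, 12.13→5, 10.62→3
Rank sum = 3 + 6 + 5 + 3 = 17

17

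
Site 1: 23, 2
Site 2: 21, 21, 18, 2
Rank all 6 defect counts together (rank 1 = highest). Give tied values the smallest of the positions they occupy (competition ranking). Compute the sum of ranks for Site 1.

6

Sorted (descending): 23, 21, 21, 18, 2, 2
The 2 values of 21 occupy positions 2–3 → each gets rank 2.
The 2 values of 2 occupy positions 5–6 → each gets rank 5.
Site 1 values → pooled ranks: 23→1, 2→5
Rank sum = 1 + 5 = 6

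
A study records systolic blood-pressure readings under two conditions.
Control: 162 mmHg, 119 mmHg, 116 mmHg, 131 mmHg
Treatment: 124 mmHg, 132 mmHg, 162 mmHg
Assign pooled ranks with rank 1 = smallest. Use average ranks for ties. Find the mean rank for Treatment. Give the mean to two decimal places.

4.83

Sorted (ascending): 116, 119, 124, 131, 132, 162, 162
The 2 values of 162 occupy positions 6–7 → average rank (6+7)/2 = 6.5.
Treatment values → pooled ranks: 124→3, 132→5, 162→6.5
Mean rank = (3 + 5 + 6.5) / 3 = 4.83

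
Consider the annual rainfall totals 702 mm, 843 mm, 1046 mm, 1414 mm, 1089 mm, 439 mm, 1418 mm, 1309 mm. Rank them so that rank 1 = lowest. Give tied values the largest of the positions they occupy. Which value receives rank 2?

Sorted (ascending): 439, 702, 843, 1046, 1089, 1309, 1414, 1418
No ties — each value takes its position as its rank.
Rank 2 → value 702.

702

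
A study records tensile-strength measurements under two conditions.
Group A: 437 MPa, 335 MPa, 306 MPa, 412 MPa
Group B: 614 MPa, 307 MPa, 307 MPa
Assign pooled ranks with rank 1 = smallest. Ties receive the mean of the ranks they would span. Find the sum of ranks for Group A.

16

Sorted (ascending): 306, 307, 307, 335, 412, 437, 614
The 2 values of 307 occupy positions 2–3 → average rank (2+3)/2 = 2.5.
Group A values → pooled ranks: 437→6, 335→4, 306→1, 412→5
Rank sum = 6 + 4 + 1 + 5 = 16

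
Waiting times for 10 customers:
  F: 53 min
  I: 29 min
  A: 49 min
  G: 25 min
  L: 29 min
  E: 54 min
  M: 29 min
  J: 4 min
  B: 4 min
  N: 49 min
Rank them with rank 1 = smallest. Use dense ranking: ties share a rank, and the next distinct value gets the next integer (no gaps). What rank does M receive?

Sorted (ascending): 4, 4, 25, 29, 29, 29, 49, 49, 53, 54
The 2 values of 4 share dense rank 1.
The 3 values of 29 share dense rank 3.
The 2 values of 49 share dense rank 4.
Remaining distinct values take the next consecutive integers.
M has value 29 min → rank 3.

3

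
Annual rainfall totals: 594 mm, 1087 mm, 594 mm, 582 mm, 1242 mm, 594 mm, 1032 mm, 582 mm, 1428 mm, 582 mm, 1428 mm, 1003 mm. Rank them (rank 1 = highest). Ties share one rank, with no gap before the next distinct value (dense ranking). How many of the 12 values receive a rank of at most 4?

5

Sorted (descending): 1428, 1428, 1242, 1087, 1032, 1003, 594, 594, 594, 582, 582, 582
The 2 values of 1428 share dense rank 1.
The 3 values of 594 share dense rank 6.
The 3 values of 582 share dense rank 7.
Remaining distinct values take the next consecutive integers.
Ranks ≤ 4: {1, 1, 2, 3, 4} → 5 values.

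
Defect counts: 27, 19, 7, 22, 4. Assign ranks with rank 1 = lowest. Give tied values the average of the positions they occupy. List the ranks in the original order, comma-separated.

5, 3, 2, 4, 1

Sorted (ascending): 4, 7, 19, 22, 27
No ties — each value takes its position as its rank.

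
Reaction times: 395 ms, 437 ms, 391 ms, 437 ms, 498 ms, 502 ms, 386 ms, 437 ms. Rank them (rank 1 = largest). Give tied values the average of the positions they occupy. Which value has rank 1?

Sorted (descending): 502, 498, 437, 437, 437, 395, 391, 386
The 3 values of 437 occupy positions 3–5 → average rank 4.
Rank 1 → value 502.

502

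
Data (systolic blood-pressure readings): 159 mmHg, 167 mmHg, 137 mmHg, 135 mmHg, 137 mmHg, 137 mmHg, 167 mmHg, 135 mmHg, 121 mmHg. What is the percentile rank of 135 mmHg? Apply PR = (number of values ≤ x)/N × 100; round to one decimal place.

33.3

N = 9.
Strictly below 135: 1. Equal to 135: 2.
PR = 3/9 × 100 = 33.3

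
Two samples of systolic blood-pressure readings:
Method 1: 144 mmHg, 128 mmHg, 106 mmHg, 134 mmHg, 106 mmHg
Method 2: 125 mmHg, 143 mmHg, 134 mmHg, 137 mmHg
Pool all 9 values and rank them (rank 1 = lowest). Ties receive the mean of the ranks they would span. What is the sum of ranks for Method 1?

Sorted (ascending): 106, 106, 125, 128, 134, 134, 137, 143, 144
The 2 values of 106 occupy positions 1–2 → average rank (1+2)/2 = 1.5.
The 2 values of 134 occupy positions 5–6 → average rank (5+6)/2 = 5.5.
Method 1 values → pooled ranks: 144→9, 128→4, 106→1.5, 134→5.5, 106→1.5
Rank sum = 9 + 4 + 1.5 + 5.5 + 1.5 = 21.5

21.5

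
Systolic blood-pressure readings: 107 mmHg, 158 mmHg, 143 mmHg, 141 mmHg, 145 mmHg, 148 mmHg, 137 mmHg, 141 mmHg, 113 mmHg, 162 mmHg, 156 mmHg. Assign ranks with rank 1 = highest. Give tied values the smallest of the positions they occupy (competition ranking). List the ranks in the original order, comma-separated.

11, 2, 6, 7, 5, 4, 9, 7, 10, 1, 3

Sorted (descending): 162, 158, 156, 148, 145, 143, 141, 141, 137, 113, 107
The 2 values of 141 occupy positions 7–8 → each gets rank 7.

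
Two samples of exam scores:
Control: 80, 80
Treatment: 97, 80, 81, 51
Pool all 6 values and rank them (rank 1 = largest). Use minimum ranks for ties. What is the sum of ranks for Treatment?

Sorted (descending): 97, 81, 80, 80, 80, 51
The 3 values of 80 occupy positions 3–5 → each gets rank 3.
Treatment values → pooled ranks: 97→1, 80→3, 81→2, 51→6
Rank sum = 1 + 3 + 2 + 6 = 12

12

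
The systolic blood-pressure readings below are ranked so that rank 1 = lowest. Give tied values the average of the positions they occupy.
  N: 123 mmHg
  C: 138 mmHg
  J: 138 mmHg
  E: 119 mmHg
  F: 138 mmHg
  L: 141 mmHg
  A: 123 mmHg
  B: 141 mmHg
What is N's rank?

Sorted (ascending): 119, 123, 123, 138, 138, 138, 141, 141
The 2 values of 123 occupy positions 2–3 → average rank (2+3)/2 = 2.5.
The 3 values of 138 occupy positions 4–6 → average rank 5.
The 2 values of 141 occupy positions 7–8 → average rank (7+8)/2 = 7.5.
N has value 123 mmHg → rank 2.5.

2.5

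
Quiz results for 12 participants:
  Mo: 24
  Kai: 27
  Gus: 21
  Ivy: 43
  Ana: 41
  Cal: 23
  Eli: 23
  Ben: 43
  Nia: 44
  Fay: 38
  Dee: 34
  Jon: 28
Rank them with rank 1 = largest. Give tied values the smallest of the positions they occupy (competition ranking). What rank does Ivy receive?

Sorted (descending): 44, 43, 43, 41, 38, 34, 28, 27, 24, 23, 23, 21
The 2 values of 43 occupy positions 2–3 → each gets rank 2.
The 2 values of 23 occupy positions 10–11 → each gets rank 10.
Ivy has value 43 → rank 2.

2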